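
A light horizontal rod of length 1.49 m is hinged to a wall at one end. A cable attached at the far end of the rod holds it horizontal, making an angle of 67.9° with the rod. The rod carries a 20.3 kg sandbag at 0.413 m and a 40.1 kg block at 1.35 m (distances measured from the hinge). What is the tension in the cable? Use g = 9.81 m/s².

T ≈ 444 N

Sum moments about the hinge (the unknown hinge reaction has zero arm there).
Sandbag: 20.3 × 9.81 = 199.1 N down at 0.413 m → arm 0.413 m, τ = 199.1 × 0.413 = 82.23 N·m clockwise.
Block: 40.1 × 9.81 = 393.4 N down at 1.35 m → arm 1.35 m, τ = 393.4 × 1.35 = 531.1 N·m clockwise.
Total clockwise load moment = 613.3 N·m.
The cable tension T acts at 1.49 m; only its component perpendicular to the rod, T sinθ, produces torque. sin 67.9° = 0.9265.
For rotational equilibrium, T × 1.49 × 0.9265 = 613.3, so T = 613.3 / 1.38 = 444 N.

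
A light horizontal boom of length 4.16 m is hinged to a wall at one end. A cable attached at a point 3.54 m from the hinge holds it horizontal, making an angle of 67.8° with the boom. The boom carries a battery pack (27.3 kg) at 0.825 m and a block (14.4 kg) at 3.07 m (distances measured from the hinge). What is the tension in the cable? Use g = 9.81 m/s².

T ≈ 200 N

Take moments about the hinge.
Battery pack: 27.3 × 9.81 = 267.8 N down at 0.825 m → arm 0.825 m, τ = 267.8 × 0.825 = 220.9 N·m clockwise.
Block: 14.4 × 9.81 = 141.3 N down at 3.07 m → arm 3.07 m, τ = 141.3 × 3.07 = 433.8 N·m clockwise.
Total clockwise load moment = 654.7 N·m.
The cable tension T acts at 3.54 m; only its component perpendicular to the boom, T sinθ, produces torque. sin 67.8° = 0.9259.
Setting net torque to zero: T × 3.54 × 0.9259 = 654.7 → T = 654.7 / 3.278 = 200 N.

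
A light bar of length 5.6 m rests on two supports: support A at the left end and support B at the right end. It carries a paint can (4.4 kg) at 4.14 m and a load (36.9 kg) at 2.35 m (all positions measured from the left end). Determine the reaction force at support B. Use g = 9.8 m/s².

Taking torques about support A:
Paint can: 4.4 × 9.8 = 43.12 N down at 4.14 m → arm 4.14 m, τ = 43.12 × 4.14 = 178.5 N·m clockwise.
Load: 36.9 × 9.8 = 361.6 N down at 2.35 m → arm 2.35 m, τ = 361.6 × 2.35 = 849.8 N·m clockwise.
Net load moment about support A = 1028 N·m clockwise.
Reaction R at support B is upward at 5.6 m, arm 5.6 m → moment R × 5.6 counterclockwise.
Balancing moments: R × 5.6 = 1028, giving R = 184 N.

R_B ≈ 184 N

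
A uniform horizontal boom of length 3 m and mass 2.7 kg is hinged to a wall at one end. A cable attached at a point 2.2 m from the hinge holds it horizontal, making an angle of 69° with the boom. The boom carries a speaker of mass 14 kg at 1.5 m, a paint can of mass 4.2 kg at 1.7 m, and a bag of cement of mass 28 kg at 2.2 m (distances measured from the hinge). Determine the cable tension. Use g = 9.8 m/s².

T ≈ 448 N

Take moments about the hinge.
Beam weight: 2.7 × 9.8 = 26.46 N down at 1.5 m → arm 1.5 m, τ = 26.46 × 1.5 = 39.69 N·m clockwise.
Speaker: 14 × 9.8 = 137.2 N down at 1.5 m → arm 1.5 m, τ = 137.2 × 1.5 = 205.8 N·m clockwise.
Paint can: 4.2 × 9.8 = 41.16 N down at 1.7 m → arm 1.7 m, τ = 41.16 × 1.7 = 69.97 N·m clockwise.
Bag of cement: 28 × 9.8 = 274.4 N down at 2.2 m → arm 2.2 m, τ = 274.4 × 2.2 = 603.7 N·m clockwise.
Total clockwise load moment = 919.2 N·m.
The cable tension T acts at 2.2 m; only its component perpendicular to the boom, T sinθ, produces torque. sin 69° = 0.9336.
Setting net torque to zero: T × 2.2 × 0.9336 = 919.2 → T = 919.2 / 2.054 = 448 N.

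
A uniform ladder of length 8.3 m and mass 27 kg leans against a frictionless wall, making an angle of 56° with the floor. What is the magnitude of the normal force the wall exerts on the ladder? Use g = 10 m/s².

N_wall ≈ 91.1 N

About the foot of the ladder:
Ladder weight 27×10 = 270 N acts at 4.15 m along the ladder; its horizontal arm is 4.15·cos56° = 2.321 m → τ = 626.7 N·m clockwise.
Wall normal N acts horizontally at the top; its moment arm is the height L sinθ = 8.3·sin56° = 6.881 m, counterclockwise.
Setting net torque to zero: N × 6.881 = 626.7 → N = 91.1 N.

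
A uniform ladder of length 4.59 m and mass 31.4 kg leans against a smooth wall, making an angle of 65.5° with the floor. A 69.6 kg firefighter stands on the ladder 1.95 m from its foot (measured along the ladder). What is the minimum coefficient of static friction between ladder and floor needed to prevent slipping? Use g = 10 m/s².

Take moments about the foot of the ladder.
Ladder weight 31.4×10 = 314 N acts at 2.295 m along the ladder; its horizontal arm is 2.295·cos65.5° = 0.9517 m → τ = 298.8 N·m clockwise.
Firefighter: 69.6×10 = 696 N at 1.95 m → arm 0.8087 m → τ = 562.9 N·m clockwise.
Wall normal N acts horizontally at the top; its moment arm is the height L sinθ = 4.59·sin65.5° = 4.177 m, counterclockwise.
Setting net torque to zero: N × 4.177 = 861.7 → N = 206.3 N.
ΣFx = 0 ⇒ f = N_wall = 206.3 N. ΣFy = 0 ⇒ N_floor = 1010 N.
μ_min = f / N_floor = 206.3 / 1010 = 0.204.

μ_min ≈ 0.204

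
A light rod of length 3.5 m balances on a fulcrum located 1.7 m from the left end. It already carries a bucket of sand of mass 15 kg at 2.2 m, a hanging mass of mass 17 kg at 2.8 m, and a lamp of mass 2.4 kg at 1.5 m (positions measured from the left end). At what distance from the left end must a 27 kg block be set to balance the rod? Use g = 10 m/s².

About the fulcrum (at 1.7 m from the left end):
Bucket of sand: 15 × 10 = 150 N down at 2.2 m → arm 0.5 m, τ = 150 × 0.5 = 75 N·m clockwise.
Hanging mass: 17 × 10 = 170 N down at 2.8 m → arm 1.1 m, τ = 170 × 1.1 = 187 N·m clockwise.
Lamp: 2.4 × 10 = 24 N down at 1.5 m → arm 0.2 m, τ = 24 × 0.2 = 4.8 N·m counterclockwise.
Net moment of existing loads = 257.2 N·m clockwise.
The block weighs 27 × 10 = 270 N and must supply an equal counterclockwise moment, so its lever arm about the fulcrum is 257.2 / 270 = 0.953 m.
That puts it at 1.7 − 0.953 = 0.747 m from the left end.

x ≈ 0.747 m from the left end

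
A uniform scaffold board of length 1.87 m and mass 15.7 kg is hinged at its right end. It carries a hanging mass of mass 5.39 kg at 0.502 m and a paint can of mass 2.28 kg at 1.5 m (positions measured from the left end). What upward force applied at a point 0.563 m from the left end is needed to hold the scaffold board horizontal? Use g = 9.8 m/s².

F ≈ 172 N

Taking torques about the right end:
Beam weight: 15.7 × 9.8 = 153.9 N down at 0.935 m → arm 0.935 m, τ = 153.9 × 0.935 = 143.9 N·m counterclockwise.
Hanging mass: 5.39 × 9.8 = 52.82 N down at 0.502 m → arm 1.368 m, τ = 52.82 × 1.368 = 72.26 N·m counterclockwise.
Paint can: 2.28 × 9.8 = 22.34 N down at 1.5 m → arm 0.37 m, τ = 22.34 × 0.37 = 8.266 N·m counterclockwise.
Net moment of the loads = 224.4 N·m counterclockwise.
The upward force F acts at a point 0.563 m from the left end, arm 1.307 m, giving F × 1.307 clockwise.
Στ = 0 ⇒ F × 1.307 = 224.4 ⇒ F = 224.4 / 1.307 = 172 N.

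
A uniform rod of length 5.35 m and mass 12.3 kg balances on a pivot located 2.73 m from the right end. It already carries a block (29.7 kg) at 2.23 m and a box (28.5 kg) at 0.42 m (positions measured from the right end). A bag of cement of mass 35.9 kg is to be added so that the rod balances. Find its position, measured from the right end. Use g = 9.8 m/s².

x ≈ 5 m from the right end

Taking torques about the pivot (at 2.73 m from the right end):
Beam weight: 12.3 × 9.8 = 120.5 N down at 2.675 m → arm 0.055 m, τ = 120.5 × 0.055 = 6.628 N·m clockwise.
Block: 29.7 × 9.8 = 291.1 N down at 2.23 m → arm 0.5 m, τ = 291.1 × 0.5 = 145.6 N·m clockwise.
Box: 28.5 × 9.8 = 279.3 N down at 0.42 m → arm 2.31 m, τ = 279.3 × 2.31 = 645.2 N·m clockwise.
Net moment of existing loads = 797.4 N·m clockwise.
The bag of cement weighs 35.9 × 9.8 = 351.8 N and must supply an equal counterclockwise moment, so its lever arm about the pivot is 797.4 / 351.8 = 2.27 m.
That puts it at 2.73 + 2.27 = 5 m from the right end.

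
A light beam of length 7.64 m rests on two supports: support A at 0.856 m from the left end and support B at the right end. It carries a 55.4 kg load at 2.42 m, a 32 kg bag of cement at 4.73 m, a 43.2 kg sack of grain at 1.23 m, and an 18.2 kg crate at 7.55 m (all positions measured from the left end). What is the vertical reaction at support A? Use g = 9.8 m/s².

Choose support B as the axis so its reaction then has zero moment arm.
Load: 55.4 × 9.8 = 542.9 N down at 2.42 m → arm 5.22 m, τ = 542.9 × 5.22 = 2834 N·m counterclockwise.
Bag of cement: 32 × 9.8 = 313.6 N down at 4.73 m → arm 2.91 m, τ = 313.6 × 2.91 = 912.6 N·m counterclockwise.
Sack of grain: 43.2 × 9.8 = 423.4 N down at 1.23 m → arm 6.41 m, τ = 423.4 × 6.41 = 2714 N·m counterclockwise.
Crate: 18.2 × 9.8 = 178.4 N down at 7.55 m → arm 0.09 m, τ = 178.4 × 0.09 = 16.06 N·m counterclockwise.
Net load moment about support B = 6477 N·m counterclockwise.
Reaction R at support A is upward at 0.856 m, arm 6.784 m → moment R × 6.784 clockwise.
Setting net torque to zero: R × 6.784 = 6477 → R = 955 N.

R_A ≈ 955 N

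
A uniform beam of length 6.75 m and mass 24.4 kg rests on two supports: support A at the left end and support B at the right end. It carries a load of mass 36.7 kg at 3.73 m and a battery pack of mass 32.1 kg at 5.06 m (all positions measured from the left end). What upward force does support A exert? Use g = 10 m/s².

R_A ≈ 367 N

About support B:
Beam weight: 24.4 × 10 = 244 N down at 3.375 m → arm 3.375 m, τ = 244 × 3.375 = 823.5 N·m counterclockwise.
Load: 36.7 × 10 = 367 N down at 3.73 m → arm 3.02 m, τ = 367 × 3.02 = 1108 N·m counterclockwise.
Battery pack: 32.1 × 10 = 321 N down at 5.06 m → arm 1.69 m, τ = 321 × 1.69 = 542.5 N·m counterclockwise.
Net load moment about support B = 2474 N·m counterclockwise.
Reaction R at support A is upward at 0 m, arm 6.75 m → moment R × 6.75 clockwise.
Balancing moments: R × 6.75 = 2474, giving R = 367 N.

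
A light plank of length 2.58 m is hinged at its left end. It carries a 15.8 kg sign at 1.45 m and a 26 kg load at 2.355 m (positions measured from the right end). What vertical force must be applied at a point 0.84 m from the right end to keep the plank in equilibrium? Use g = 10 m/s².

Taking torques about the left end:
Sign: 15.8 × 10 = 158 N down at 1.45 m → arm 1.13 m, τ = 158 × 1.13 = 178.5 N·m clockwise.
Load: 26 × 10 = 260 N down at 2.355 m → arm 0.225 m, τ = 260 × 0.225 = 58.5 N·m clockwise.
Net moment of the loads = 237 N·m clockwise.
The upward force F acts at a point 0.84 m from the right end, arm 1.74 m, giving F × 1.74 counterclockwise.
Στ = 0 ⇒ F × 1.74 = 237 ⇒ F = 237 / 1.74 = 136 N.

F ≈ 136 N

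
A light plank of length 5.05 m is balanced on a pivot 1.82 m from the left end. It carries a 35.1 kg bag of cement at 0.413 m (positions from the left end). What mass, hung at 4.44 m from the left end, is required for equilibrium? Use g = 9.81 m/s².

About the pivot (at 1.82 m from the left end):
Bag of cement: 35.1 × 9.81 = 344.3 N down at 0.413 m → arm 1.407 m, τ = 344.3 × 1.407 = 484.4 N·m counterclockwise.
Net moment of known loads = 484.4 N·m counterclockwise.
An unknown mass m at 4.44 m has arm 2.62 m; its moment is m·g·2.62 clockwise.
For rotational equilibrium, m × 9.81 × 2.62 = 484.4, so m = 484.4 / (9.81 × 2.62) = 18.8 kg.

m ≈ 18.8 kg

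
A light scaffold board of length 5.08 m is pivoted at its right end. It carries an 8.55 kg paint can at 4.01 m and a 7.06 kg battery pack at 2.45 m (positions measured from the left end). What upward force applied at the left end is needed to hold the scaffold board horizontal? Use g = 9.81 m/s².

Take moments about the right end.
Paint can: 8.55 × 9.81 = 83.88 N down at 4.01 m → arm 1.07 m, τ = 83.88 × 1.07 = 89.75 N·m counterclockwise.
Battery pack: 7.06 × 9.81 = 69.26 N down at 2.45 m → arm 2.63 m, τ = 69.26 × 2.63 = 182.2 N·m counterclockwise.
Net moment of the loads = 271.9 N·m counterclockwise.
The upward force F acts at the left end, arm 5.08 m, giving F × 5.08 clockwise.
Balancing moments: F × 5.08 = 271.9, giving F = 271.9 / 5.08 = 53.5 N.

F ≈ 53.5 N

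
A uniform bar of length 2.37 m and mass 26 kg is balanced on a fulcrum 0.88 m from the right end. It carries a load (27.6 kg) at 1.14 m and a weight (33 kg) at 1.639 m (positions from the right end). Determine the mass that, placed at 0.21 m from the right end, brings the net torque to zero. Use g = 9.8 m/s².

m ≈ 59.9 kg

Taking torques about the fulcrum (at 0.88 m from the right end):
Beam weight: 26 × 9.8 = 254.8 N down at 1.185 m → arm 0.305 m, τ = 254.8 × 0.305 = 77.71 N·m counterclockwise.
Load: 27.6 × 9.8 = 270.5 N down at 1.14 m → arm 0.26 m, τ = 270.5 × 0.26 = 70.33 N·m counterclockwise.
Weight: 33 × 9.8 = 323.4 N down at 1.639 m → arm 0.759 m, τ = 323.4 × 0.759 = 245.5 N·m counterclockwise.
Net moment of known loads = 393.5 N·m counterclockwise.
An unknown mass m at 0.21 m has arm 0.67 m; its moment is m·g·0.67 clockwise.
For rotational equilibrium, m × 9.8 × 0.67 = 393.5, so m = 393.5 / (9.8 × 0.67) = 59.9 kg.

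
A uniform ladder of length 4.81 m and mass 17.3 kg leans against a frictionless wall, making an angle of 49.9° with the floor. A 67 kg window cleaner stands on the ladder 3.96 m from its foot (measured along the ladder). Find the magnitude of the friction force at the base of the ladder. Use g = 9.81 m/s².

Taking torques about the foot of the ladder:
Ladder weight 17.3×9.81 = 169.7 N acts at 2.405 m along the ladder; its horizontal arm is 2.405·cos49.9° = 1.549 m → τ = 262.9 N·m clockwise.
Window cleaner: 67×9.81 = 657.3 N at 3.96 m → arm 2.551 m → τ = 1677 N·m clockwise.
Wall normal N acts horizontally at the top; its moment arm is the height L sinθ = 4.81·sin49.9° = 3.679 m, counterclockwise.
Στ = 0 ⇒ N × 3.679 = 1940 ⇒ N = 527 N.
ΣFx = 0: friction at the foot balances the wall's push, so f = N_wall = 527 N.

f ≈ 527 N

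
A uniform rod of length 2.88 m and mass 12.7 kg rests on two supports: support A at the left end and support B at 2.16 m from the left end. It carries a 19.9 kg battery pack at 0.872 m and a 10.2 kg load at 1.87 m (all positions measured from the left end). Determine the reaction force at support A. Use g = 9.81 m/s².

R_A ≈ 171 N

Choose support B as the axis so its reaction then has zero moment arm.
Beam weight: 12.7 × 9.81 = 124.6 N down at 1.44 m → arm 0.72 m, τ = 124.6 × 0.72 = 89.71 N·m counterclockwise.
Battery pack: 19.9 × 9.81 = 195.2 N down at 0.872 m → arm 1.288 m, τ = 195.2 × 1.288 = 251.4 N·m counterclockwise.
Load: 10.2 × 9.81 = 100.1 N down at 1.87 m → arm 0.29 m, τ = 100.1 × 0.29 = 29.03 N·m counterclockwise.
Net load moment about support B = 370.1 N·m counterclockwise.
Reaction R at support A is upward at 0 m, arm 2.16 m → moment R × 2.16 clockwise.
Στ = 0 ⇒ R × 2.16 = 370.1 ⇒ R = 171 N.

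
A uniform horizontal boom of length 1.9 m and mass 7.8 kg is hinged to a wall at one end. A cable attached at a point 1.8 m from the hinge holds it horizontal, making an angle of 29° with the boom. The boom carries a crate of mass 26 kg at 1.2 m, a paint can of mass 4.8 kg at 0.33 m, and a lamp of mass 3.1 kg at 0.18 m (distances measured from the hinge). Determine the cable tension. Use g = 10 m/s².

Sum moments about the hinge (the unknown hinge reaction has zero arm there).
Beam weight: 7.8 × 10 = 78 N down at 0.95 m → arm 0.95 m, τ = 78 × 0.95 = 74.1 N·m clockwise.
Crate: 26 × 10 = 260 N down at 1.2 m → arm 1.2 m, τ = 260 × 1.2 = 312 N·m clockwise.
Paint can: 4.8 × 10 = 48 N down at 0.33 m → arm 0.33 m, τ = 48 × 0.33 = 15.84 N·m clockwise.
Lamp: 3.1 × 10 = 31 N down at 0.18 m → arm 0.18 m, τ = 31 × 0.18 = 5.58 N·m clockwise.
Total clockwise load moment = 407.5 N·m.
The cable tension T acts at 1.8 m; only its component perpendicular to the boom, T sinθ, produces torque. sin 29° = 0.4848.
Στ = 0 ⇒ T × 1.8 × 0.4848 = 407.5 ⇒ T = 407.5 / 0.8726 = 467 N.

T ≈ 467 N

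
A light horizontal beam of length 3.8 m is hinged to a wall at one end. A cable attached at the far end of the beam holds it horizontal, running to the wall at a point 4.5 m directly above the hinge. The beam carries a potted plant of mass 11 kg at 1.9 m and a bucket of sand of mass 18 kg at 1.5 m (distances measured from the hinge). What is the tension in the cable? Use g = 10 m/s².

Choose the hinge as the axis so the unknown hinge reaction has zero arm there.
Potted plant: 11 × 10 = 110 N down at 1.9 m → arm 1.9 m, τ = 110 × 1.9 = 209 N·m clockwise.
Bucket of sand: 18 × 10 = 180 N down at 1.5 m → arm 1.5 m, τ = 180 × 1.5 = 270 N·m clockwise.
Total clockwise load moment = 479 N·m.
The cable tension T acts at 3.8 m; only its component perpendicular to the beam, T sinθ, produces torque. sinθ = h/√(h²+d²) = 4.5/√(4.5²+3.8²) = 0.764.
Στ = 0 ⇒ T × 3.8 × 0.764 = 479 ⇒ T = 479 / 2.903 = 165 N.

T ≈ 165 N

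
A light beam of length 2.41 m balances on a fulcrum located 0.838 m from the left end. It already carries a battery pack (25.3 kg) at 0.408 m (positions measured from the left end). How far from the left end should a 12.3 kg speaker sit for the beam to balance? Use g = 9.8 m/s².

Choose the fulcrum (at 0.838 m from the left end) as the axis so the support reaction has zero arm there.
Battery pack: 25.3 × 9.8 = 247.9 N down at 0.408 m → arm 0.43 m, τ = 247.9 × 0.43 = 106.6 N·m counterclockwise.
Net moment of existing loads = 106.6 N·m counterclockwise.
The speaker weighs 12.3 × 9.8 = 120.5 N and must supply an equal clockwise moment, so its lever arm about the fulcrum is 106.6 / 120.5 = 0.885 m.
That puts it at 0.838 + 0.885 = 1.72 m from the left end.

x ≈ 1.72 m from the left end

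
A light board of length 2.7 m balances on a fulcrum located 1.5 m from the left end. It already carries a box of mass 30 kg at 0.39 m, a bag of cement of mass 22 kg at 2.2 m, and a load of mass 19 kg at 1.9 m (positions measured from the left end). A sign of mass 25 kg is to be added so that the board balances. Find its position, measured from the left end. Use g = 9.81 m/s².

x ≈ 1.91 m from the left end

Take moments about the fulcrum (at 1.5 m from the left end).
Box: 30 × 9.81 = 294.3 N down at 0.39 m → arm 1.11 m, τ = 294.3 × 1.11 = 326.7 N·m counterclockwise.
Bag of cement: 22 × 9.81 = 215.8 N down at 2.2 m → arm 0.7 m, τ = 215.8 × 0.7 = 151.1 N·m clockwise.
Load: 19 × 9.81 = 186.4 N down at 1.9 m → arm 0.4 m, τ = 186.4 × 0.4 = 74.56 N·m clockwise.
Net moment of existing loads = 101 N·m counterclockwise.
The sign weighs 25 × 9.81 = 245.2 N and must supply an equal clockwise moment, so its lever arm about the fulcrum is 101 / 245.2 = 0.412 m.
That puts it at 1.5 + 0.412 = 1.91 m from the left end.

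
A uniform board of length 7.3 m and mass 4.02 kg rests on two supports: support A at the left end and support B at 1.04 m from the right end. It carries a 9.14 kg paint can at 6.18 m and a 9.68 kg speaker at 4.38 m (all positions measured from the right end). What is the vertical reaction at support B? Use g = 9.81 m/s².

Take moments about support A.
Beam weight: 4.02 × 9.81 = 39.44 N down at 3.65 m → arm 3.65 m, τ = 39.44 × 3.65 = 144 N·m clockwise.
Paint can: 9.14 × 9.81 = 89.66 N down at 6.18 m → arm 1.12 m, τ = 89.66 × 1.12 = 100.4 N·m clockwise.
Speaker: 9.68 × 9.81 = 94.96 N down at 4.38 m → arm 2.92 m, τ = 94.96 × 2.92 = 277.3 N·m clockwise.
Net load moment about support A = 521.7 N·m clockwise.
Reaction R at support B is upward at 1.04 m, arm 6.26 m → moment R × 6.26 counterclockwise.
Στ = 0 ⇒ R × 6.26 = 521.7 ⇒ R = 83.3 N.

R_B ≈ 83.3 N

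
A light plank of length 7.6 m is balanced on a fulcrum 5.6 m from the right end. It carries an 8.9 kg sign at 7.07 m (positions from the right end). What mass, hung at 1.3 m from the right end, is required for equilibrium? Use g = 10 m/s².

m ≈ 3.04 kg

Choose the fulcrum (at 5.6 m from the right end) as the axis so the support reaction has zero arm there.
Sign: 8.9 × 10 = 89 N down at 7.07 m → arm 1.47 m, τ = 89 × 1.47 = 130.8 N·m counterclockwise.
Net moment of known loads = 130.8 N·m counterclockwise.
An unknown mass m at 1.3 m has arm 4.3 m; its moment is m·g·4.3 clockwise.
For rotational equilibrium, m × 10 × 4.3 = 130.8, so m = 130.8 / (10 × 4.3) = 3.04 kg.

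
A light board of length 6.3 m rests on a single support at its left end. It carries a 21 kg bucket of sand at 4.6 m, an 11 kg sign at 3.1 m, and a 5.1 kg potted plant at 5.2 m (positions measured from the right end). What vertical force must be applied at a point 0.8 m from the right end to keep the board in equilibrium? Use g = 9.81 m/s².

Sum moments about the left end (the unknown pivot reaction has zero arm there).
Bucket of sand: 21 × 9.81 = 206 N down at 4.6 m → arm 1.7 m, τ = 206 × 1.7 = 350.2 N·m clockwise.
Sign: 11 × 9.81 = 107.9 N down at 3.1 m → arm 3.2 m, τ = 107.9 × 3.2 = 345.3 N·m clockwise.
Potted plant: 5.1 × 9.81 = 50.03 N down at 5.2 m → arm 1.1 m, τ = 50.03 × 1.1 = 55.03 N·m clockwise.
Net moment of the loads = 750.5 N·m clockwise.
The upward force F acts at a point 0.8 m from the right end, arm 5.5 m, giving F × 5.5 counterclockwise.
Στ = 0 ⇒ F × 5.5 = 750.5 ⇒ F = 750.5 / 5.5 = 136 N.

F ≈ 136 N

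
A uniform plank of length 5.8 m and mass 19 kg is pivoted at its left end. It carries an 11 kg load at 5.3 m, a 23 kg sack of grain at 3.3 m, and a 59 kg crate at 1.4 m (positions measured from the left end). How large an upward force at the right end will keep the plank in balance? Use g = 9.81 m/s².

About the left end:
Beam weight: 19 × 9.81 = 186.4 N down at 2.9 m → arm 2.9 m, τ = 186.4 × 2.9 = 540.6 N·m clockwise.
Load: 11 × 9.81 = 107.9 N down at 5.3 m → arm 5.3 m, τ = 107.9 × 5.3 = 571.9 N·m clockwise.
Sack of grain: 23 × 9.81 = 225.6 N down at 3.3 m → arm 3.3 m, τ = 225.6 × 3.3 = 744.5 N·m clockwise.
Crate: 59 × 9.81 = 578.8 N down at 1.4 m → arm 1.4 m, τ = 578.8 × 1.4 = 810.3 N·m clockwise.
Net moment of the loads = 2667 N·m clockwise.
The upward force F acts at the right end, arm 5.8 m, giving F × 5.8 counterclockwise.
Balancing moments: F × 5.8 = 2667, giving F = 2667 / 5.8 = 460 N.

F ≈ 460 N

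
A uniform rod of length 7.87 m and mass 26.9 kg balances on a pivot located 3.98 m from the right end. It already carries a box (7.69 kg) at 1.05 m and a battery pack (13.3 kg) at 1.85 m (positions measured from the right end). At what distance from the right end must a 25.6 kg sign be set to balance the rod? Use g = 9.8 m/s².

Taking torques about the pivot (at 3.98 m from the right end):
Beam weight: 26.9 × 9.8 = 263.6 N down at 3.935 m → arm 0.045 m, τ = 263.6 × 0.045 = 11.86 N·m clockwise.
Box: 7.69 × 9.8 = 75.36 N down at 1.05 m → arm 2.93 m, τ = 75.36 × 2.93 = 220.8 N·m clockwise.
Battery pack: 13.3 × 9.8 = 130.3 N down at 1.85 m → arm 2.13 m, τ = 130.3 × 2.13 = 277.5 N·m clockwise.
Net moment of existing loads = 510.2 N·m clockwise.
The sign weighs 25.6 × 9.8 = 250.9 N and must supply an equal counterclockwise moment, so its lever arm about the pivot is 510.2 / 250.9 = 2.03 m.
That puts it at 3.98 + 2.03 = 6.01 m from the right end.

x ≈ 6.01 m from the right end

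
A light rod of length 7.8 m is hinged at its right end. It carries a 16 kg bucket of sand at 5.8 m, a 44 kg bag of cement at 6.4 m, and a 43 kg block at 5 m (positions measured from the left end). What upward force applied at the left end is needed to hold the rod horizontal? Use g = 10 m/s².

Taking torques about the right end:
Bucket of sand: 16 × 10 = 160 N down at 5.8 m → arm 2 m, τ = 160 × 2 = 320 N·m counterclockwise.
Bag of cement: 44 × 10 = 440 N down at 6.4 m → arm 1.4 m, τ = 440 × 1.4 = 616 N·m counterclockwise.
Block: 43 × 10 = 430 N down at 5 m → arm 2.8 m, τ = 430 × 2.8 = 1204 N·m counterclockwise.
Net moment of the loads = 2140 N·m counterclockwise.
The upward force F acts at the left end, arm 7.8 m, giving F × 7.8 clockwise.
Balancing moments: F × 7.8 = 2140, giving F = 2140 / 7.8 = 274 N.

F ≈ 274 N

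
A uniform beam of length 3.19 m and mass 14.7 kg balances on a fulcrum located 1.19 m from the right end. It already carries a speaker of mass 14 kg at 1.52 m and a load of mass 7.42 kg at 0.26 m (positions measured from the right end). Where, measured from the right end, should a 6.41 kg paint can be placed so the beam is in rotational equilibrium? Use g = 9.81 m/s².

Sum moments about the fulcrum (at 1.19 m from the right end) (the support reaction has zero arm there).
Beam weight: 14.7 × 9.81 = 144.2 N down at 1.595 m → arm 0.405 m, τ = 144.2 × 0.405 = 58.4 N·m counterclockwise.
Speaker: 14 × 9.81 = 137.3 N down at 1.52 m → arm 0.33 m, τ = 137.3 × 0.33 = 45.31 N·m counterclockwise.
Load: 7.42 × 9.81 = 72.79 N down at 0.26 m → arm 0.93 m, τ = 72.79 × 0.93 = 67.69 N·m clockwise.
Net moment of existing loads = 36.02 N·m counterclockwise.
The paint can weighs 6.41 × 9.81 = 62.88 N and must supply an equal clockwise moment, so its lever arm about the fulcrum is 36.02 / 62.88 = 0.573 m.
That puts it at 1.19 − 0.573 = 0.617 m from the right end.

x ≈ 0.617 m from the right end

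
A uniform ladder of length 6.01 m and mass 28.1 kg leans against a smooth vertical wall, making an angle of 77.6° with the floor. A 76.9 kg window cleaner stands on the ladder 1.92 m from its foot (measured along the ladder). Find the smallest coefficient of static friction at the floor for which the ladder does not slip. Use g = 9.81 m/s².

Choose the foot of the ladder as the axis so the floor normal and friction both act there and drop out.
Ladder weight 28.1×9.81 = 275.7 N acts at 3.005 m along the ladder; its horizontal arm is 3.005·cos77.6° = 0.6453 m → τ = 177.9 N·m clockwise.
Window cleaner: 76.9×9.81 = 754.4 N at 1.92 m → arm 0.4123 m → τ = 311 N·m clockwise.
Wall normal N acts horizontally at the top; its moment arm is the height L sinθ = 6.01·sin77.6° = 5.87 m, counterclockwise.
Στ = 0 ⇒ N × 5.87 = 488.9 ⇒ N = 83.29 N.
ΣFx = 0 ⇒ f = N_wall = 83.29 N. ΣFy = 0 ⇒ N_floor = 1030 N.
μ_min = f / N_floor = 83.29 / 1030 = 0.0809.

μ_min ≈ 0.0809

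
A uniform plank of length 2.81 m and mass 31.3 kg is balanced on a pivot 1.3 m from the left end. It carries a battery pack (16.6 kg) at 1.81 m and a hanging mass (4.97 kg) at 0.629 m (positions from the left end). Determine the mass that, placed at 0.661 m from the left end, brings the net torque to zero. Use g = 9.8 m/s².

m ≈ 13.2 kg

Choose the pivot (at 1.3 m from the left end) as the axis so the support reaction has zero arm there.
Beam weight: 31.3 × 9.8 = 306.7 N down at 1.405 m → arm 0.105 m, τ = 306.7 × 0.105 = 32.2 N·m clockwise.
Battery pack: 16.6 × 9.8 = 162.7 N down at 1.81 m → arm 0.51 m, τ = 162.7 × 0.51 = 82.98 N·m clockwise.
Hanging mass: 4.97 × 9.8 = 48.71 N down at 0.629 m → arm 0.671 m, τ = 48.71 × 0.671 = 32.68 N·m counterclockwise.
Net moment of known loads = 82.5 N·m clockwise.
An unknown mass m at 0.661 m has arm 0.639 m; its moment is m·g·0.639 counterclockwise.
Στ = 0 ⇒ m × 9.8 × 0.639 = 82.5 ⇒ m = 82.5 / (9.8 × 0.639) = 13.2 kg.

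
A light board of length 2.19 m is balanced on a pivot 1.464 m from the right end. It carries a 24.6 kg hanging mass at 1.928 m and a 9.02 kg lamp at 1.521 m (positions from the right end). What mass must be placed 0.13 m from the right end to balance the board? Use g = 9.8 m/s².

Take moments about the pivot (at 1.464 m from the right end).
Hanging mass: 24.6 × 9.8 = 241.1 N down at 1.928 m → arm 0.464 m, τ = 241.1 × 0.464 = 111.9 N·m counterclockwise.
Lamp: 9.02 × 9.8 = 88.4 N down at 1.521 m → arm 0.057 m, τ = 88.4 × 0.057 = 5.039 N·m counterclockwise.
Net moment of known loads = 116.9 N·m counterclockwise.
An unknown mass m at 0.13 m has arm 1.334 m; its moment is m·g·1.334 clockwise.
Setting net torque to zero: m × 9.8 × 1.334 = 116.9 → m = 116.9 / (9.8 × 1.334) = 8.94 kg.

m ≈ 8.94 kg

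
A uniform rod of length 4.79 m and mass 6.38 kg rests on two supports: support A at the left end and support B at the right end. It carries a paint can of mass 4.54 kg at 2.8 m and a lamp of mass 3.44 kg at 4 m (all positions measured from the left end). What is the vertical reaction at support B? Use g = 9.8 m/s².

R_B ≈ 85.4 N

Take moments about support A.
Beam weight: 6.38 × 9.8 = 62.52 N down at 2.395 m → arm 2.395 m, τ = 62.52 × 2.395 = 149.7 N·m clockwise.
Paint can: 4.54 × 9.8 = 44.49 N down at 2.8 m → arm 2.8 m, τ = 44.49 × 2.8 = 124.6 N·m clockwise.
Lamp: 3.44 × 9.8 = 33.71 N down at 4 m → arm 4 m, τ = 33.71 × 4 = 134.8 N·m clockwise.
Net load moment about support A = 409.1 N·m clockwise.
Reaction R at support B is upward at 4.79 m, arm 4.79 m → moment R × 4.79 counterclockwise.
Setting net torque to zero: R × 4.79 = 409.1 → R = 85.4 N.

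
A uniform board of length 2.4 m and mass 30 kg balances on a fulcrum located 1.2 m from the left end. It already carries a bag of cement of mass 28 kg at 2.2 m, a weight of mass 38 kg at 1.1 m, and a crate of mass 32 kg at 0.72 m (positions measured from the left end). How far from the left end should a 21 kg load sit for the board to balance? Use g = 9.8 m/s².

Taking torques about the fulcrum (at 1.2 m from the left end):
Beam weight: acts at the fulcrum, moment arm 0 → no torque.
Bag of cement: 28 × 9.8 = 274.4 N down at 2.2 m → arm 1 m, τ = 274.4 × 1 = 274.4 N·m clockwise.
Weight: 38 × 9.8 = 372.4 N down at 1.1 m → arm 0.1 m, τ = 372.4 × 0.1 = 37.24 N·m counterclockwise.
Crate: 32 × 9.8 = 313.6 N down at 0.72 m → arm 0.48 m, τ = 313.6 × 0.48 = 150.5 N·m counterclockwise.
Net moment of existing loads = 86.66 N·m clockwise.
The load weighs 21 × 9.8 = 205.8 N and must supply an equal counterclockwise moment, so its lever arm about the fulcrum is 86.66 / 205.8 = 0.421 m.
That puts it at 1.2 − 0.421 = 0.779 m from the left end.

x ≈ 0.779 m from the left end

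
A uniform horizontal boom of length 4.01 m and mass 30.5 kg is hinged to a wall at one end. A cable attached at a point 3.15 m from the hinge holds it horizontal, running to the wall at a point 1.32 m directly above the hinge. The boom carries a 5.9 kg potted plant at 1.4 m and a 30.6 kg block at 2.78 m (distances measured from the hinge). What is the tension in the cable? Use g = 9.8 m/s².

T ≈ 1240 N

Taking torques about the hinge:
Beam weight: 30.5 × 9.8 = 298.9 N down at 2.005 m → arm 2.005 m, τ = 298.9 × 2.005 = 599.3 N·m clockwise.
Potted plant: 5.9 × 9.8 = 57.82 N down at 1.4 m → arm 1.4 m, τ = 57.82 × 1.4 = 80.95 N·m clockwise.
Block: 30.6 × 9.8 = 299.9 N down at 2.78 m → arm 2.78 m, τ = 299.9 × 2.78 = 833.7 N·m clockwise.
Total clockwise load moment = 1514 N·m.
The cable tension T acts at 3.15 m; only its component perpendicular to the boom, T sinθ, produces torque. sinθ = h/√(h²+d²) = 1.32/√(1.32²+3.15²) = 0.3865.
For rotational equilibrium, T × 3.15 × 0.3865 = 1514, so T = 1514 / 1.217 = 1240 N.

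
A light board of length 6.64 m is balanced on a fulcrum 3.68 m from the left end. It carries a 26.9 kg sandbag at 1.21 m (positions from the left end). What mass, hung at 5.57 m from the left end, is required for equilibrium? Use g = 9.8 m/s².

m ≈ 35.2 kg

Take moments about the fulcrum (at 3.68 m from the left end).
Sandbag: 26.9 × 9.8 = 263.6 N down at 1.21 m → arm 2.47 m, τ = 263.6 × 2.47 = 651.1 N·m counterclockwise.
Net moment of known loads = 651.1 N·m counterclockwise.
An unknown mass m at 5.57 m has arm 1.89 m; its moment is m·g·1.89 clockwise.
Στ = 0 ⇒ m × 9.8 × 1.89 = 651.1 ⇒ m = 651.1 / (9.8 × 1.89) = 35.2 kg.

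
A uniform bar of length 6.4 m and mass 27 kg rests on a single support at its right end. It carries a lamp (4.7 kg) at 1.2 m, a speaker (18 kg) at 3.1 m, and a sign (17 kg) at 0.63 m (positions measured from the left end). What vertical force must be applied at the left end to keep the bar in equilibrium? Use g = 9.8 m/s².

Sum moments about the right end (the unknown pivot reaction has zero arm there).
Beam weight: 27 × 9.8 = 264.6 N down at 3.2 m → arm 3.2 m, τ = 264.6 × 3.2 = 846.7 N·m counterclockwise.
Lamp: 4.7 × 9.8 = 46.06 N down at 1.2 m → arm 5.2 m, τ = 46.06 × 5.2 = 239.5 N·m counterclockwise.
Speaker: 18 × 9.8 = 176.4 N down at 3.1 m → arm 3.3 m, τ = 176.4 × 3.3 = 582.1 N·m counterclockwise.
Sign: 17 × 9.8 = 166.6 N down at 0.63 m → arm 5.77 m, τ = 166.6 × 5.77 = 961.3 N·m counterclockwise.
Net moment of the loads = 2630 N·m counterclockwise.
The upward force F acts at the left end, arm 6.4 m, giving F × 6.4 clockwise.
Setting net torque to zero: F × 6.4 = 2630 → F = 2630 / 6.4 = 411 N.

F ≈ 411 N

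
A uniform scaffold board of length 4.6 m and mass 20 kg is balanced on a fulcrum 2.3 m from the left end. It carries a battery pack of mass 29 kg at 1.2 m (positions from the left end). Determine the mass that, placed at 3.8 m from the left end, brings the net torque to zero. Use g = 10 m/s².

About the fulcrum (at 2.3 m from the left end):
Beam weight: acts at the fulcrum, moment arm 0 → no torque.
Battery pack: 29 × 10 = 290 N down at 1.2 m → arm 1.1 m, τ = 290 × 1.1 = 319 N·m counterclockwise.
Net moment of known loads = 319 N·m counterclockwise.
An unknown mass m at 3.8 m has arm 1.5 m; its moment is m·g·1.5 clockwise.
For rotational equilibrium, m × 10 × 1.5 = 319, so m = 319 / (10 × 1.5) = 21.3 kg.

m ≈ 21.3 kg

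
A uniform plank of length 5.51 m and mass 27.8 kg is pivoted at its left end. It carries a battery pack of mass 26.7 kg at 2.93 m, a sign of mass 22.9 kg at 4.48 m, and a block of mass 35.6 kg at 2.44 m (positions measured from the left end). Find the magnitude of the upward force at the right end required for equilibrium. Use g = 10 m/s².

Choose the left end as the axis so the unknown pivot reaction has zero arm there.
Beam weight: 27.8 × 10 = 278 N down at 2.755 m → arm 2.755 m, τ = 278 × 2.755 = 765.9 N·m clockwise.
Battery pack: 26.7 × 10 = 267 N down at 2.93 m → arm 2.93 m, τ = 267 × 2.93 = 782.3 N·m clockwise.
Sign: 22.9 × 10 = 229 N down at 4.48 m → arm 4.48 m, τ = 229 × 4.48 = 1026 N·m clockwise.
Block: 35.6 × 10 = 356 N down at 2.44 m → arm 2.44 m, τ = 356 × 2.44 = 868.6 N·m clockwise.
Net moment of the loads = 3443 N·m clockwise.
The upward force F acts at the right end, arm 5.51 m, giving F × 5.51 counterclockwise.
Στ = 0 ⇒ F × 5.51 = 3443 ⇒ F = 3443 / 5.51 = 625 N.

F ≈ 625 N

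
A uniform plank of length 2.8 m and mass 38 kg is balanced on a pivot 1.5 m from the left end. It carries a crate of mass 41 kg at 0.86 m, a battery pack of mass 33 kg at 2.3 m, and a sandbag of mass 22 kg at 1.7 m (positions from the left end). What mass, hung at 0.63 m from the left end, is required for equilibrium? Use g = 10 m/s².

m ≈ 0.874 kg

Taking torques about the pivot (at 1.5 m from the left end):
Beam weight: 38 × 10 = 380 N down at 1.4 m → arm 0.1 m, τ = 380 × 0.1 = 38 N·m counterclockwise.
Crate: 41 × 10 = 410 N down at 0.86 m → arm 0.64 m, τ = 410 × 0.64 = 262.4 N·m counterclockwise.
Battery pack: 33 × 10 = 330 N down at 2.3 m → arm 0.8 m, τ = 330 × 0.8 = 264 N·m clockwise.
Sandbag: 22 × 10 = 220 N down at 1.7 m → arm 0.2 m, τ = 220 × 0.2 = 44 N·m clockwise.
Net moment of known loads = 7.6 N·m clockwise.
An unknown mass m at 0.63 m has arm 0.87 m; its moment is m·g·0.87 counterclockwise.
For rotational equilibrium, m × 10 × 0.87 = 7.6, so m = 7.6 / (10 × 0.87) = 0.874 kg.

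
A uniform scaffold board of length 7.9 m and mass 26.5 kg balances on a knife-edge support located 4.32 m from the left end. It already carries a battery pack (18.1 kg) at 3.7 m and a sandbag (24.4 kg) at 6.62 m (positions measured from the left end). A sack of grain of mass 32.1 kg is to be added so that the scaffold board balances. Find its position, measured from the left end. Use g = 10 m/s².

Choose the knife-edge support (at 4.32 m from the left end) as the axis so the support reaction has zero arm there.
Beam weight: 26.5 × 10 = 265 N down at 3.95 m → arm 0.37 m, τ = 265 × 0.37 = 98.05 N·m counterclockwise.
Battery pack: 18.1 × 10 = 181 N down at 3.7 m → arm 0.62 m, τ = 181 × 0.62 = 112.2 N·m counterclockwise.
Sandbag: 24.4 × 10 = 244 N down at 6.62 m → arm 2.3 m, τ = 244 × 2.3 = 561.2 N·m clockwise.
Net moment of existing loads = 351 N·m clockwise.
The sack of grain weighs 32.1 × 10 = 321 N and must supply an equal counterclockwise moment, so its lever arm about the knife-edge support is 351 / 321 = 1.09 m.
That puts it at 4.32 − 1.09 = 3.23 m from the left end.

x ≈ 3.23 m from the left end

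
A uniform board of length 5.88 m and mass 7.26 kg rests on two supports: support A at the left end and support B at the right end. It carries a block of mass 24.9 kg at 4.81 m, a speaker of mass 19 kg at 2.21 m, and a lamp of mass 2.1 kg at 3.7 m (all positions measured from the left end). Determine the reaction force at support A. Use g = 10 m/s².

About support B:
Beam weight: 7.26 × 10 = 72.6 N down at 2.94 m → arm 2.94 m, τ = 72.6 × 2.94 = 213.4 N·m counterclockwise.
Block: 24.9 × 10 = 249 N down at 4.81 m → arm 1.07 m, τ = 249 × 1.07 = 266.4 N·m counterclockwise.
Speaker: 19 × 10 = 190 N down at 2.21 m → arm 3.67 m, τ = 190 × 3.67 = 697.3 N·m counterclockwise.
Lamp: 2.1 × 10 = 21 N down at 3.7 m → arm 2.18 m, τ = 21 × 2.18 = 45.78 N·m counterclockwise.
Net load moment about support B = 1223 N·m counterclockwise.
Reaction R at support A is upward at 0 m, arm 5.88 m → moment R × 5.88 clockwise.
Balancing moments: R × 5.88 = 1223, giving R = 208 N.

R_A ≈ 208 N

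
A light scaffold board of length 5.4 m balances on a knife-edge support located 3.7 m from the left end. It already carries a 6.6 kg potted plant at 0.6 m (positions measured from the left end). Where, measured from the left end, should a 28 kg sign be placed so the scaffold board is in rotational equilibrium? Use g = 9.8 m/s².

Take moments about the knife-edge support (at 3.7 m from the left end).
Potted plant: 6.6 × 9.8 = 64.68 N down at 0.6 m → arm 3.1 m, τ = 64.68 × 3.1 = 200.5 N·m counterclockwise.
Net moment of existing loads = 200.5 N·m counterclockwise.
The sign weighs 28 × 9.8 = 274.4 N and must supply an equal clockwise moment, so its lever arm about the knife-edge support is 200.5 / 274.4 = 0.731 m.
That puts it at 3.7 + 0.731 = 4.43 m from the left end.

x ≈ 4.43 m from the left end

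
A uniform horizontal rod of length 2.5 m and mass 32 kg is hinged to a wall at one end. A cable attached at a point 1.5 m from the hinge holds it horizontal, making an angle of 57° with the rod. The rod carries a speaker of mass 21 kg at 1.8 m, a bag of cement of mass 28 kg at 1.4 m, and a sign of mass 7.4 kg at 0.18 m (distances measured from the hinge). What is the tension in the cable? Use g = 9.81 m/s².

Taking torques about the hinge:
Beam weight: 32 × 9.81 = 313.9 N down at 1.25 m → arm 1.25 m, τ = 313.9 × 1.25 = 392.4 N·m clockwise.
Speaker: 21 × 9.81 = 206 N down at 1.8 m → arm 1.8 m, τ = 206 × 1.8 = 370.8 N·m clockwise.
Bag of cement: 28 × 9.81 = 274.7 N down at 1.4 m → arm 1.4 m, τ = 274.7 × 1.4 = 384.6 N·m clockwise.
Sign: 7.4 × 9.81 = 72.59 N down at 0.18 m → arm 0.18 m, τ = 72.59 × 0.18 = 13.07 N·m clockwise.
Total clockwise load moment = 1161 N·m.
The cable tension T acts at 1.5 m; only its component perpendicular to the rod, T sinθ, produces torque. sin 57° = 0.8387.
Balancing moments: T × 1.5 × 0.8387 = 1161, giving T = 1161 / 1.258 = 923 N.

T ≈ 923 N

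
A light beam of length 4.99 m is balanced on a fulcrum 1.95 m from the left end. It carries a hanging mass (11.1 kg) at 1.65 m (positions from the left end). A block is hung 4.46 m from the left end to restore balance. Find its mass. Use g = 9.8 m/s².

m ≈ 1.33 kg

Choose the fulcrum (at 1.95 m from the left end) as the axis so the support reaction has zero arm there.
Hanging mass: 11.1 × 9.8 = 108.8 N down at 1.65 m → arm 0.3 m, τ = 108.8 × 0.3 = 32.64 N·m counterclockwise.
Net moment of known loads = 32.64 N·m counterclockwise.
An unknown mass m at 4.46 m has arm 2.51 m; its moment is m·g·2.51 clockwise.
Στ = 0 ⇒ m × 9.8 × 2.51 = 32.64 ⇒ m = 32.64 / (9.8 × 2.51) = 1.33 kg.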